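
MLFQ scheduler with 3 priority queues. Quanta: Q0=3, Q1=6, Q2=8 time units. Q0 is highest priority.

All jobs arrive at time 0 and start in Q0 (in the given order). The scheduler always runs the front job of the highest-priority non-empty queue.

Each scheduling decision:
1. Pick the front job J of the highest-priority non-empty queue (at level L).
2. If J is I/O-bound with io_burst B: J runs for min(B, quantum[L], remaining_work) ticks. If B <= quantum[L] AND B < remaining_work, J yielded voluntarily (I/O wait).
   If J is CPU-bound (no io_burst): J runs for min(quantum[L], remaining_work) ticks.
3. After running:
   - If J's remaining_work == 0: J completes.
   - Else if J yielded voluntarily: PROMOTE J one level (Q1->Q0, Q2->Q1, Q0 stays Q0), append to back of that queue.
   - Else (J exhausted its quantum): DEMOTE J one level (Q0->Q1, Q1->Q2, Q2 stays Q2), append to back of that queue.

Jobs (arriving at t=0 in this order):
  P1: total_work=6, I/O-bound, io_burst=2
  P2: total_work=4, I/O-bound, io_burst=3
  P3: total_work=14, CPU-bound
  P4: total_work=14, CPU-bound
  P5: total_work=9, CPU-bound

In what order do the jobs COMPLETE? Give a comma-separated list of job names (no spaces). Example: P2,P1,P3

t=0-2: P1@Q0 runs 2, rem=4, I/O yield, promote→Q0. Q0=[P2,P3,P4,P5,P1] Q1=[] Q2=[]
t=2-5: P2@Q0 runs 3, rem=1, I/O yield, promote→Q0. Q0=[P3,P4,P5,P1,P2] Q1=[] Q2=[]
t=5-8: P3@Q0 runs 3, rem=11, quantum used, demote→Q1. Q0=[P4,P5,P1,P2] Q1=[P3] Q2=[]
t=8-11: P4@Q0 runs 3, rem=11, quantum used, demote→Q1. Q0=[P5,P1,P2] Q1=[P3,P4] Q2=[]
t=11-14: P5@Q0 runs 3, rem=6, quantum used, demote→Q1. Q0=[P1,P2] Q1=[P3,P4,P5] Q2=[]
t=14-16: P1@Q0 runs 2, rem=2, I/O yield, promote→Q0. Q0=[P2,P1] Q1=[P3,P4,P5] Q2=[]
t=16-17: P2@Q0 runs 1, rem=0, completes. Q0=[P1] Q1=[P3,P4,P5] Q2=[]
t=17-19: P1@Q0 runs 2, rem=0, completes. Q0=[] Q1=[P3,P4,P5] Q2=[]
t=19-25: P3@Q1 runs 6, rem=5, quantum used, demote→Q2. Q0=[] Q1=[P4,P5] Q2=[P3]
t=25-31: P4@Q1 runs 6, rem=5, quantum used, demote→Q2. Q0=[] Q1=[P5] Q2=[P3,P4]
t=31-37: P5@Q1 runs 6, rem=0, completes. Q0=[] Q1=[] Q2=[P3,P4]
t=37-42: P3@Q2 runs 5, rem=0, completes. Q0=[] Q1=[] Q2=[P4]
t=42-47: P4@Q2 runs 5, rem=0, completes. Q0=[] Q1=[] Q2=[]

Answer: P2,P1,P5,P3,P4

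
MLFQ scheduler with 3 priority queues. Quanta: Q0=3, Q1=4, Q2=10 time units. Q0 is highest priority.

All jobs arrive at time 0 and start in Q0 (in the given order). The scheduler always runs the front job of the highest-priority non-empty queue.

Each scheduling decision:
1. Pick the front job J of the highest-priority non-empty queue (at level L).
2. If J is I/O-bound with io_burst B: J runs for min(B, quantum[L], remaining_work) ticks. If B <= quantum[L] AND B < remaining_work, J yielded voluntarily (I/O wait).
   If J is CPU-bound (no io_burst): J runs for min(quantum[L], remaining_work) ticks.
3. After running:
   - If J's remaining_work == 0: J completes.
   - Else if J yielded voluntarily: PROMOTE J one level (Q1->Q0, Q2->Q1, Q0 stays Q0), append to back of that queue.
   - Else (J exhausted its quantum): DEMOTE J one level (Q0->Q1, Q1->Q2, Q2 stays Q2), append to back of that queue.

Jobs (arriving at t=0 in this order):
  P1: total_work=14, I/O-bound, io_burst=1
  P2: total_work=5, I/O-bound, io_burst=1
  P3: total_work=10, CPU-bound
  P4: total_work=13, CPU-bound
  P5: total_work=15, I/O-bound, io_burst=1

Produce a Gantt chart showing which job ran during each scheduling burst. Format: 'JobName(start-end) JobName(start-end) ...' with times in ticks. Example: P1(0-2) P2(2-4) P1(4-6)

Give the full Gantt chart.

Answer: P1(0-1) P2(1-2) P3(2-5) P4(5-8) P5(8-9) P1(9-10) P2(10-11) P5(11-12) P1(12-13) P2(13-14) P5(14-15) P1(15-16) P2(16-17) P5(17-18) P1(18-19) P2(19-20) P5(20-21) P1(21-22) P5(22-23) P1(23-24) P5(24-25) P1(25-26) P5(26-27) P1(27-28) P5(28-29) P1(29-30) P5(30-31) P1(31-32) P5(32-33) P1(33-34) P5(34-35) P1(35-36) P5(36-37) P1(37-38) P5(38-39) P5(39-40) P3(40-44) P4(44-48) P3(48-51) P4(51-57)

Derivation:
t=0-1: P1@Q0 runs 1, rem=13, I/O yield, promote→Q0. Q0=[P2,P3,P4,P5,P1] Q1=[] Q2=[]
t=1-2: P2@Q0 runs 1, rem=4, I/O yield, promote→Q0. Q0=[P3,P4,P5,P1,P2] Q1=[] Q2=[]
t=2-5: P3@Q0 runs 3, rem=7, quantum used, demote→Q1. Q0=[P4,P5,P1,P2] Q1=[P3] Q2=[]
t=5-8: P4@Q0 runs 3, rem=10, quantum used, demote→Q1. Q0=[P5,P1,P2] Q1=[P3,P4] Q2=[]
t=8-9: P5@Q0 runs 1, rem=14, I/O yield, promote→Q0. Q0=[P1,P2,P5] Q1=[P3,P4] Q2=[]
t=9-10: P1@Q0 runs 1, rem=12, I/O yield, promote→Q0. Q0=[P2,P5,P1] Q1=[P3,P4] Q2=[]
t=10-11: P2@Q0 runs 1, rem=3, I/O yield, promote→Q0. Q0=[P5,P1,P2] Q1=[P3,P4] Q2=[]
t=11-12: P5@Q0 runs 1, rem=13, I/O yield, promote→Q0. Q0=[P1,P2,P5] Q1=[P3,P4] Q2=[]
t=12-13: P1@Q0 runs 1, rem=11, I/O yield, promote→Q0. Q0=[P2,P5,P1] Q1=[P3,P4] Q2=[]
t=13-14: P2@Q0 runs 1, rem=2, I/O yield, promote→Q0. Q0=[P5,P1,P2] Q1=[P3,P4] Q2=[]
t=14-15: P5@Q0 runs 1, rem=12, I/O yield, promote→Q0. Q0=[P1,P2,P5] Q1=[P3,P4] Q2=[]
t=15-16: P1@Q0 runs 1, rem=10, I/O yield, promote→Q0. Q0=[P2,P5,P1] Q1=[P3,P4] Q2=[]
t=16-17: P2@Q0 runs 1, rem=1, I/O yield, promote→Q0. Q0=[P5,P1,P2] Q1=[P3,P4] Q2=[]
t=17-18: P5@Q0 runs 1, rem=11, I/O yield, promote→Q0. Q0=[P1,P2,P5] Q1=[P3,P4] Q2=[]
t=18-19: P1@Q0 runs 1, rem=9, I/O yield, promote→Q0. Q0=[P2,P5,P1] Q1=[P3,P4] Q2=[]
t=19-20: P2@Q0 runs 1, rem=0, completes. Q0=[P5,P1] Q1=[P3,P4] Q2=[]
t=20-21: P5@Q0 runs 1, rem=10, I/O yield, promote→Q0. Q0=[P1,P5] Q1=[P3,P4] Q2=[]
t=21-22: P1@Q0 runs 1, rem=8, I/O yield, promote→Q0. Q0=[P5,P1] Q1=[P3,P4] Q2=[]
t=22-23: P5@Q0 runs 1, rem=9, I/O yield, promote→Q0. Q0=[P1,P5] Q1=[P3,P4] Q2=[]
t=23-24: P1@Q0 runs 1, rem=7, I/O yield, promote→Q0. Q0=[P5,P1] Q1=[P3,P4] Q2=[]
t=24-25: P5@Q0 runs 1, rem=8, I/O yield, promote→Q0. Q0=[P1,P5] Q1=[P3,P4] Q2=[]
t=25-26: P1@Q0 runs 1, rem=6, I/O yield, promote→Q0. Q0=[P5,P1] Q1=[P3,P4] Q2=[]
t=26-27: P5@Q0 runs 1, rem=7, I/O yield, promote→Q0. Q0=[P1,P5] Q1=[P3,P4] Q2=[]
t=27-28: P1@Q0 runs 1, rem=5, I/O yield, promote→Q0. Q0=[P5,P1] Q1=[P3,P4] Q2=[]
t=28-29: P5@Q0 runs 1, rem=6, I/O yield, promote→Q0. Q0=[P1,P5] Q1=[P3,P4] Q2=[]
t=29-30: P1@Q0 runs 1, rem=4, I/O yield, promote→Q0. Q0=[P5,P1] Q1=[P3,P4] Q2=[]
t=30-31: P5@Q0 runs 1, rem=5, I/O yield, promote→Q0. Q0=[P1,P5] Q1=[P3,P4] Q2=[]
t=31-32: P1@Q0 runs 1, rem=3, I/O yield, promote→Q0. Q0=[P5,P1] Q1=[P3,P4] Q2=[]
t=32-33: P5@Q0 runs 1, rem=4, I/O yield, promote→Q0. Q0=[P1,P5] Q1=[P3,P4] Q2=[]
t=33-34: P1@Q0 runs 1, rem=2, I/O yield, promote→Q0. Q0=[P5,P1] Q1=[P3,P4] Q2=[]
t=34-35: P5@Q0 runs 1, rem=3, I/O yield, promote→Q0. Q0=[P1,P5] Q1=[P3,P4] Q2=[]
t=35-36: P1@Q0 runs 1, rem=1, I/O yield, promote→Q0. Q0=[P5,P1] Q1=[P3,P4] Q2=[]
t=36-37: P5@Q0 runs 1, rem=2, I/O yield, promote→Q0. Q0=[P1,P5] Q1=[P3,P4] Q2=[]
t=37-38: P1@Q0 runs 1, rem=0, completes. Q0=[P5] Q1=[P3,P4] Q2=[]
t=38-39: P5@Q0 runs 1, rem=1, I/O yield, promote→Q0. Q0=[P5] Q1=[P3,P4] Q2=[]
t=39-40: P5@Q0 runs 1, rem=0, completes. Q0=[] Q1=[P3,P4] Q2=[]
t=40-44: P3@Q1 runs 4, rem=3, quantum used, demote→Q2. Q0=[] Q1=[P4] Q2=[P3]
t=44-48: P4@Q1 runs 4, rem=6, quantum used, demote→Q2. Q0=[] Q1=[] Q2=[P3,P4]
t=48-51: P3@Q2 runs 3, rem=0, completes. Q0=[] Q1=[] Q2=[P4]
t=51-57: P4@Q2 runs 6, rem=0, completes. Q0=[] Q1=[] Q2=[]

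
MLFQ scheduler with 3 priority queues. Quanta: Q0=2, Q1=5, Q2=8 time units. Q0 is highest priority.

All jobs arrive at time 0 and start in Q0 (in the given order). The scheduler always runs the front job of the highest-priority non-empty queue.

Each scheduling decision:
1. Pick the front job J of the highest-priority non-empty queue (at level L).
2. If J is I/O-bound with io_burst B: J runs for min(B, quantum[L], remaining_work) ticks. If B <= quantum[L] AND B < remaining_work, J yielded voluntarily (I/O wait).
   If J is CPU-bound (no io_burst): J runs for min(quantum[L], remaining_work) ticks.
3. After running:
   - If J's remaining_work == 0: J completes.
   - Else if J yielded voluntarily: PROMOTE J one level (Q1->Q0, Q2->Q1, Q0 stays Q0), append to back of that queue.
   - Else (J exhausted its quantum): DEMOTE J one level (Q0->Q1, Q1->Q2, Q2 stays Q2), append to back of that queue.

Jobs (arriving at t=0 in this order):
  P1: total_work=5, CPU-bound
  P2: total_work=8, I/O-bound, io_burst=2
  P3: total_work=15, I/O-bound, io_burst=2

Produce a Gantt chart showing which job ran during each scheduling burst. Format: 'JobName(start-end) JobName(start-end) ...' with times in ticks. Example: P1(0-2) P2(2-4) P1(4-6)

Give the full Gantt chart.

Answer: P1(0-2) P2(2-4) P3(4-6) P2(6-8) P3(8-10) P2(10-12) P3(12-14) P2(14-16) P3(16-18) P3(18-20) P3(20-22) P3(22-24) P3(24-25) P1(25-28)

Derivation:
t=0-2: P1@Q0 runs 2, rem=3, quantum used, demote→Q1. Q0=[P2,P3] Q1=[P1] Q2=[]
t=2-4: P2@Q0 runs 2, rem=6, I/O yield, promote→Q0. Q0=[P3,P2] Q1=[P1] Q2=[]
t=4-6: P3@Q0 runs 2, rem=13, I/O yield, promote→Q0. Q0=[P2,P3] Q1=[P1] Q2=[]
t=6-8: P2@Q0 runs 2, rem=4, I/O yield, promote→Q0. Q0=[P3,P2] Q1=[P1] Q2=[]
t=8-10: P3@Q0 runs 2, rem=11, I/O yield, promote→Q0. Q0=[P2,P3] Q1=[P1] Q2=[]
t=10-12: P2@Q0 runs 2, rem=2, I/O yield, promote→Q0. Q0=[P3,P2] Q1=[P1] Q2=[]
t=12-14: P3@Q0 runs 2, rem=9, I/O yield, promote→Q0. Q0=[P2,P3] Q1=[P1] Q2=[]
t=14-16: P2@Q0 runs 2, rem=0, completes. Q0=[P3] Q1=[P1] Q2=[]
t=16-18: P3@Q0 runs 2, rem=7, I/O yield, promote→Q0. Q0=[P3] Q1=[P1] Q2=[]
t=18-20: P3@Q0 runs 2, rem=5, I/O yield, promote→Q0. Q0=[P3] Q1=[P1] Q2=[]
t=20-22: P3@Q0 runs 2, rem=3, I/O yield, promote→Q0. Q0=[P3] Q1=[P1] Q2=[]
t=22-24: P3@Q0 runs 2, rem=1, I/O yield, promote→Q0. Q0=[P3] Q1=[P1] Q2=[]
t=24-25: P3@Q0 runs 1, rem=0, completes. Q0=[] Q1=[P1] Q2=[]
t=25-28: P1@Q1 runs 3, rem=0, completes. Q0=[] Q1=[] Q2=[]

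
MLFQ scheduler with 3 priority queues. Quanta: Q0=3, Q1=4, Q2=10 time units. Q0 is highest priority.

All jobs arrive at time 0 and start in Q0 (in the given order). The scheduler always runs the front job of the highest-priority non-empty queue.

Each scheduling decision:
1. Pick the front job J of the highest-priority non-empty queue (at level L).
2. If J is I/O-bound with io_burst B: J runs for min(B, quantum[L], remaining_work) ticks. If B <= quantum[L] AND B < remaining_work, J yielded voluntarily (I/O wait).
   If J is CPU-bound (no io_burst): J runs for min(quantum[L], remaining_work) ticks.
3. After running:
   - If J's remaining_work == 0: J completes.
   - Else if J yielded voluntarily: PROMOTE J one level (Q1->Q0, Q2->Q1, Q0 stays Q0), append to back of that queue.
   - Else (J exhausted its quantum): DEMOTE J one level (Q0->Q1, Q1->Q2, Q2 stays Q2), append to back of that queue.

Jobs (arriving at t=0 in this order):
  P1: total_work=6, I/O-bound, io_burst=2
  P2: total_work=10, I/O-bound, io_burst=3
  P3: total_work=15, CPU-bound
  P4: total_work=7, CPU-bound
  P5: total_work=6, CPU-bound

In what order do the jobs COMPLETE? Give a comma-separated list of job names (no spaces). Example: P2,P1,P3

t=0-2: P1@Q0 runs 2, rem=4, I/O yield, promote→Q0. Q0=[P2,P3,P4,P5,P1] Q1=[] Q2=[]
t=2-5: P2@Q0 runs 3, rem=7, I/O yield, promote→Q0. Q0=[P3,P4,P5,P1,P2] Q1=[] Q2=[]
t=5-8: P3@Q0 runs 3, rem=12, quantum used, demote→Q1. Q0=[P4,P5,P1,P2] Q1=[P3] Q2=[]
t=8-11: P4@Q0 runs 3, rem=4, quantum used, demote→Q1. Q0=[P5,P1,P2] Q1=[P3,P4] Q2=[]
t=11-14: P5@Q0 runs 3, rem=3, quantum used, demote→Q1. Q0=[P1,P2] Q1=[P3,P4,P5] Q2=[]
t=14-16: P1@Q0 runs 2, rem=2, I/O yield, promote→Q0. Q0=[P2,P1] Q1=[P3,P4,P5] Q2=[]
t=16-19: P2@Q0 runs 3, rem=4, I/O yield, promote→Q0. Q0=[P1,P2] Q1=[P3,P4,P5] Q2=[]
t=19-21: P1@Q0 runs 2, rem=0, completes. Q0=[P2] Q1=[P3,P4,P5] Q2=[]
t=21-24: P2@Q0 runs 3, rem=1, I/O yield, promote→Q0. Q0=[P2] Q1=[P3,P4,P5] Q2=[]
t=24-25: P2@Q0 runs 1, rem=0, completes. Q0=[] Q1=[P3,P4,P5] Q2=[]
t=25-29: P3@Q1 runs 4, rem=8, quantum used, demote→Q2. Q0=[] Q1=[P4,P5] Q2=[P3]
t=29-33: P4@Q1 runs 4, rem=0, completes. Q0=[] Q1=[P5] Q2=[P3]
t=33-36: P5@Q1 runs 3, rem=0, completes. Q0=[] Q1=[] Q2=[P3]
t=36-44: P3@Q2 runs 8, rem=0, completes. Q0=[] Q1=[] Q2=[]

Answer: P1,P2,P4,P5,P3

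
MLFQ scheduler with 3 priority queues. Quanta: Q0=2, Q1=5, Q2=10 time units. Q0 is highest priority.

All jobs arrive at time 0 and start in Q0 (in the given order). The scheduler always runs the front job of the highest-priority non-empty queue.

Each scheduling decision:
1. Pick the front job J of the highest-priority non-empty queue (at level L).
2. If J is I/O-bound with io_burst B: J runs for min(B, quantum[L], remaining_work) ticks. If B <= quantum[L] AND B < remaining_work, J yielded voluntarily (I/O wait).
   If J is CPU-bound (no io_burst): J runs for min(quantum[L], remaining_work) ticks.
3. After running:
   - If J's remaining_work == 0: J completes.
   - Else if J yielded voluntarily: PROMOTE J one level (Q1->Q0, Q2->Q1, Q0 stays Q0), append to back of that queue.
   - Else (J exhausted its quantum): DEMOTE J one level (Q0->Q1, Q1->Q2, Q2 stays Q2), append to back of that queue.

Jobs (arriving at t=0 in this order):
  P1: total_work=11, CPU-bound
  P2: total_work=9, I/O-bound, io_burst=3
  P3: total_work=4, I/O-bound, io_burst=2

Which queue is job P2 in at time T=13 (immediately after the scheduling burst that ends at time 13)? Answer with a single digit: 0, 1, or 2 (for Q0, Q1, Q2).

Answer: 1

Derivation:
t=0-2: P1@Q0 runs 2, rem=9, quantum used, demote→Q1. Q0=[P2,P3] Q1=[P1] Q2=[]
t=2-4: P2@Q0 runs 2, rem=7, quantum used, demote→Q1. Q0=[P3] Q1=[P1,P2] Q2=[]
t=4-6: P3@Q0 runs 2, rem=2, I/O yield, promote→Q0. Q0=[P3] Q1=[P1,P2] Q2=[]
t=6-8: P3@Q0 runs 2, rem=0, completes. Q0=[] Q1=[P1,P2] Q2=[]
t=8-13: P1@Q1 runs 5, rem=4, quantum used, demote→Q2. Q0=[] Q1=[P2] Q2=[P1]
t=13-16: P2@Q1 runs 3, rem=4, I/O yield, promote→Q0. Q0=[P2] Q1=[] Q2=[P1]
t=16-18: P2@Q0 runs 2, rem=2, quantum used, demote→Q1. Q0=[] Q1=[P2] Q2=[P1]
t=18-20: P2@Q1 runs 2, rem=0, completes. Q0=[] Q1=[] Q2=[P1]
t=20-24: P1@Q2 runs 4, rem=0, completes. Q0=[] Q1=[] Q2=[]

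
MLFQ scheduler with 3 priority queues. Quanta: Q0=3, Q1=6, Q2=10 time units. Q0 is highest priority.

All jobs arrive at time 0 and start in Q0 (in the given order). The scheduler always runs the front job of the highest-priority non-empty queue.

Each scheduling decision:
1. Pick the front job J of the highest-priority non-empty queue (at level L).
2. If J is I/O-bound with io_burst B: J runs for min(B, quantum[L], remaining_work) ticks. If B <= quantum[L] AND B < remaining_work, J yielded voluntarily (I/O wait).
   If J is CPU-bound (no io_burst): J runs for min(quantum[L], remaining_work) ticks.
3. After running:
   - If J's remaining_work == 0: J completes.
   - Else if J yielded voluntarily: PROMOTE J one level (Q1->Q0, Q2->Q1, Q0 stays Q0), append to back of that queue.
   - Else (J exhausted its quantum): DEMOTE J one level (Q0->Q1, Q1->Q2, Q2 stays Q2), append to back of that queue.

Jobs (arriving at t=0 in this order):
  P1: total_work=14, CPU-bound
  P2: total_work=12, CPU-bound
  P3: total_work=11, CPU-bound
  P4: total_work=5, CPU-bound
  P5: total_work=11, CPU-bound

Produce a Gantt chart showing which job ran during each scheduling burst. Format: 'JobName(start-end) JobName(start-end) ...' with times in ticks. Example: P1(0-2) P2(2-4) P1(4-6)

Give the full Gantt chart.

Answer: P1(0-3) P2(3-6) P3(6-9) P4(9-12) P5(12-15) P1(15-21) P2(21-27) P3(27-33) P4(33-35) P5(35-41) P1(41-46) P2(46-49) P3(49-51) P5(51-53)

Derivation:
t=0-3: P1@Q0 runs 3, rem=11, quantum used, demote→Q1. Q0=[P2,P3,P4,P5] Q1=[P1] Q2=[]
t=3-6: P2@Q0 runs 3, rem=9, quantum used, demote→Q1. Q0=[P3,P4,P5] Q1=[P1,P2] Q2=[]
t=6-9: P3@Q0 runs 3, rem=8, quantum used, demote→Q1. Q0=[P4,P5] Q1=[P1,P2,P3] Q2=[]
t=9-12: P4@Q0 runs 3, rem=2, quantum used, demote→Q1. Q0=[P5] Q1=[P1,P2,P3,P4] Q2=[]
t=12-15: P5@Q0 runs 3, rem=8, quantum used, demote→Q1. Q0=[] Q1=[P1,P2,P3,P4,P5] Q2=[]
t=15-21: P1@Q1 runs 6, rem=5, quantum used, demote→Q2. Q0=[] Q1=[P2,P3,P4,P5] Q2=[P1]
t=21-27: P2@Q1 runs 6, rem=3, quantum used, demote→Q2. Q0=[] Q1=[P3,P4,P5] Q2=[P1,P2]
t=27-33: P3@Q1 runs 6, rem=2, quantum used, demote→Q2. Q0=[] Q1=[P4,P5] Q2=[P1,P2,P3]
t=33-35: P4@Q1 runs 2, rem=0, completes. Q0=[] Q1=[P5] Q2=[P1,P2,P3]
t=35-41: P5@Q1 runs 6, rem=2, quantum used, demote→Q2. Q0=[] Q1=[] Q2=[P1,P2,P3,P5]
t=41-46: P1@Q2 runs 5, rem=0, completes. Q0=[] Q1=[] Q2=[P2,P3,P5]
t=46-49: P2@Q2 runs 3, rem=0, completes. Q0=[] Q1=[] Q2=[P3,P5]
t=49-51: P3@Q2 runs 2, rem=0, completes. Q0=[] Q1=[] Q2=[P5]
t=51-53: P5@Q2 runs 2, rem=0, completes. Q0=[] Q1=[] Q2=[]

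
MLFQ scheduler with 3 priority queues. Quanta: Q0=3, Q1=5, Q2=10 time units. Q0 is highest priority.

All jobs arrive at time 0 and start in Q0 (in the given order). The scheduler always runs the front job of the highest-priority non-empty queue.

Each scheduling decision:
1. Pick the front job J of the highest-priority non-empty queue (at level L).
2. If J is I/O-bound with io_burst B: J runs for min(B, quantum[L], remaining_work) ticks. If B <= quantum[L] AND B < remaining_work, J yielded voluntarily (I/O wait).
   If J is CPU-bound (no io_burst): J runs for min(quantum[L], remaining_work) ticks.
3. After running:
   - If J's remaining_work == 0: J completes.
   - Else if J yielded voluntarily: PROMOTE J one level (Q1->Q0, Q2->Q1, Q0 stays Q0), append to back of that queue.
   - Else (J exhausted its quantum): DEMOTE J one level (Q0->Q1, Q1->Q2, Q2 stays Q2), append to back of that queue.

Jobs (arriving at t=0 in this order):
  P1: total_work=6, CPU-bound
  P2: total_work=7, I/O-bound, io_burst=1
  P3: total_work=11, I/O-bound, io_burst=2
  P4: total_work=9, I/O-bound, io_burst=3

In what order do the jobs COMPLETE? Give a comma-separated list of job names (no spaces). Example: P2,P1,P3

Answer: P4,P3,P2,P1

Derivation:
t=0-3: P1@Q0 runs 3, rem=3, quantum used, demote→Q1. Q0=[P2,P3,P4] Q1=[P1] Q2=[]
t=3-4: P2@Q0 runs 1, rem=6, I/O yield, promote→Q0. Q0=[P3,P4,P2] Q1=[P1] Q2=[]
t=4-6: P3@Q0 runs 2, rem=9, I/O yield, promote→Q0. Q0=[P4,P2,P3] Q1=[P1] Q2=[]
t=6-9: P4@Q0 runs 3, rem=6, I/O yield, promote→Q0. Q0=[P2,P3,P4] Q1=[P1] Q2=[]
t=9-10: P2@Q0 runs 1, rem=5, I/O yield, promote→Q0. Q0=[P3,P4,P2] Q1=[P1] Q2=[]
t=10-12: P3@Q0 runs 2, rem=7, I/O yield, promote→Q0. Q0=[P4,P2,P3] Q1=[P1] Q2=[]
t=12-15: P4@Q0 runs 3, rem=3, I/O yield, promote→Q0. Q0=[P2,P3,P4] Q1=[P1] Q2=[]
t=15-16: P2@Q0 runs 1, rem=4, I/O yield, promote→Q0. Q0=[P3,P4,P2] Q1=[P1] Q2=[]
t=16-18: P3@Q0 runs 2, rem=5, I/O yield, promote→Q0. Q0=[P4,P2,P3] Q1=[P1] Q2=[]
t=18-21: P4@Q0 runs 3, rem=0, completes. Q0=[P2,P3] Q1=[P1] Q2=[]
t=21-22: P2@Q0 runs 1, rem=3, I/O yield, promote→Q0. Q0=[P3,P2] Q1=[P1] Q2=[]
t=22-24: P3@Q0 runs 2, rem=3, I/O yield, promote→Q0. Q0=[P2,P3] Q1=[P1] Q2=[]
t=24-25: P2@Q0 runs 1, rem=2, I/O yield, promote→Q0. Q0=[P3,P2] Q1=[P1] Q2=[]
t=25-27: P3@Q0 runs 2, rem=1, I/O yield, promote→Q0. Q0=[P2,P3] Q1=[P1] Q2=[]
t=27-28: P2@Q0 runs 1, rem=1, I/O yield, promote→Q0. Q0=[P3,P2] Q1=[P1] Q2=[]
t=28-29: P3@Q0 runs 1, rem=0, completes. Q0=[P2] Q1=[P1] Q2=[]
t=29-30: P2@Q0 runs 1, rem=0, completes. Q0=[] Q1=[P1] Q2=[]
t=30-33: P1@Q1 runs 3, rem=0, completes. Q0=[] Q1=[] Q2=[]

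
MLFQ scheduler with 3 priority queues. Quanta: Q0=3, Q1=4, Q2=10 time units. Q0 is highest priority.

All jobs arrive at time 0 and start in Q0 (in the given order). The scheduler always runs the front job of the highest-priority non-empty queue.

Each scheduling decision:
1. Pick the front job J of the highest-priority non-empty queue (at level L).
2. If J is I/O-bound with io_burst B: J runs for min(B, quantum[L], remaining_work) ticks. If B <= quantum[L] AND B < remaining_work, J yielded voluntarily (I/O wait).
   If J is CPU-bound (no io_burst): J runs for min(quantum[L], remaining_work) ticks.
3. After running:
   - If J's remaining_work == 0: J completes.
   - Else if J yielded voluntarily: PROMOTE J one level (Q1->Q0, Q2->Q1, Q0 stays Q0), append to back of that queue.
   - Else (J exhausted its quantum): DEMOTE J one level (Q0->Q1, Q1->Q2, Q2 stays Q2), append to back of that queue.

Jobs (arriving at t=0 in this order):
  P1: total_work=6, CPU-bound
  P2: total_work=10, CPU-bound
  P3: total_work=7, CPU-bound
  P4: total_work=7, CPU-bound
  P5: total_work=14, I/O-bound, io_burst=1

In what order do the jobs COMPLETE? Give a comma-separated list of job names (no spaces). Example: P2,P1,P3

t=0-3: P1@Q0 runs 3, rem=3, quantum used, demote→Q1. Q0=[P2,P3,P4,P5] Q1=[P1] Q2=[]
t=3-6: P2@Q0 runs 3, rem=7, quantum used, demote→Q1. Q0=[P3,P4,P5] Q1=[P1,P2] Q2=[]
t=6-9: P3@Q0 runs 3, rem=4, quantum used, demote→Q1. Q0=[P4,P5] Q1=[P1,P2,P3] Q2=[]
t=9-12: P4@Q0 runs 3, rem=4, quantum used, demote→Q1. Q0=[P5] Q1=[P1,P2,P3,P4] Q2=[]
t=12-13: P5@Q0 runs 1, rem=13, I/O yield, promote→Q0. Q0=[P5] Q1=[P1,P2,P3,P4] Q2=[]
t=13-14: P5@Q0 runs 1, rem=12, I/O yield, promote→Q0. Q0=[P5] Q1=[P1,P2,P3,P4] Q2=[]
t=14-15: P5@Q0 runs 1, rem=11, I/O yield, promote→Q0. Q0=[P5] Q1=[P1,P2,P3,P4] Q2=[]
t=15-16: P5@Q0 runs 1, rem=10, I/O yield, promote→Q0. Q0=[P5] Q1=[P1,P2,P3,P4] Q2=[]
t=16-17: P5@Q0 runs 1, rem=9, I/O yield, promote→Q0. Q0=[P5] Q1=[P1,P2,P3,P4] Q2=[]
t=17-18: P5@Q0 runs 1, rem=8, I/O yield, promote→Q0. Q0=[P5] Q1=[P1,P2,P3,P4] Q2=[]
t=18-19: P5@Q0 runs 1, rem=7, I/O yield, promote→Q0. Q0=[P5] Q1=[P1,P2,P3,P4] Q2=[]
t=19-20: P5@Q0 runs 1, rem=6, I/O yield, promote→Q0. Q0=[P5] Q1=[P1,P2,P3,P4] Q2=[]
t=20-21: P5@Q0 runs 1, rem=5, I/O yield, promote→Q0. Q0=[P5] Q1=[P1,P2,P3,P4] Q2=[]
t=21-22: P5@Q0 runs 1, rem=4, I/O yield, promote→Q0. Q0=[P5] Q1=[P1,P2,P3,P4] Q2=[]
t=22-23: P5@Q0 runs 1, rem=3, I/O yield, promote→Q0. Q0=[P5] Q1=[P1,P2,P3,P4] Q2=[]
t=23-24: P5@Q0 runs 1, rem=2, I/O yield, promote→Q0. Q0=[P5] Q1=[P1,P2,P3,P4] Q2=[]
t=24-25: P5@Q0 runs 1, rem=1, I/O yield, promote→Q0. Q0=[P5] Q1=[P1,P2,P3,P4] Q2=[]
t=25-26: P5@Q0 runs 1, rem=0, completes. Q0=[] Q1=[P1,P2,P3,P4] Q2=[]
t=26-29: P1@Q1 runs 3, rem=0, completes. Q0=[] Q1=[P2,P3,P4] Q2=[]
t=29-33: P2@Q1 runs 4, rem=3, quantum used, demote→Q2. Q0=[] Q1=[P3,P4] Q2=[P2]
t=33-37: P3@Q1 runs 4, rem=0, completes. Q0=[] Q1=[P4] Q2=[P2]
t=37-41: P4@Q1 runs 4, rem=0, completes. Q0=[] Q1=[] Q2=[P2]
t=41-44: P2@Q2 runs 3, rem=0, completes. Q0=[] Q1=[] Q2=[]

Answer: P5,P1,P3,P4,P2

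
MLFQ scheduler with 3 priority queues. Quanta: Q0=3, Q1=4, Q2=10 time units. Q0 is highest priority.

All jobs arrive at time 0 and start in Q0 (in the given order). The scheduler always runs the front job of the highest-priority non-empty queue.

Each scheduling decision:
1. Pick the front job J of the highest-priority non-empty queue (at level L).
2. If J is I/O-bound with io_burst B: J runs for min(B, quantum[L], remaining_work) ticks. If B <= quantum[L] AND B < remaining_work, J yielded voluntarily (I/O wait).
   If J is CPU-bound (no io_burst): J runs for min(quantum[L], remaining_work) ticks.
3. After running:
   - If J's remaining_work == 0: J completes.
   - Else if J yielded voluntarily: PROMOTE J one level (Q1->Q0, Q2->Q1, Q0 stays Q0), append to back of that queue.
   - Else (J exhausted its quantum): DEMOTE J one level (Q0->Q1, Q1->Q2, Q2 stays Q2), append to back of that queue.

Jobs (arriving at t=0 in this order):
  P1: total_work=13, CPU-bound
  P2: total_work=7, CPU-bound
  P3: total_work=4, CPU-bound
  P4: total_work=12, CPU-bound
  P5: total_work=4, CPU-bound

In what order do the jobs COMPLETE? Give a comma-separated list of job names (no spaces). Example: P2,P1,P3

Answer: P2,P3,P5,P1,P4

Derivation:
t=0-3: P1@Q0 runs 3, rem=10, quantum used, demote→Q1. Q0=[P2,P3,P4,P5] Q1=[P1] Q2=[]
t=3-6: P2@Q0 runs 3, rem=4, quantum used, demote→Q1. Q0=[P3,P4,P5] Q1=[P1,P2] Q2=[]
t=6-9: P3@Q0 runs 3, rem=1, quantum used, demote→Q1. Q0=[P4,P5] Q1=[P1,P2,P3] Q2=[]
t=9-12: P4@Q0 runs 3, rem=9, quantum used, demote→Q1. Q0=[P5] Q1=[P1,P2,P3,P4] Q2=[]
t=12-15: P5@Q0 runs 3, rem=1, quantum used, demote→Q1. Q0=[] Q1=[P1,P2,P3,P4,P5] Q2=[]
t=15-19: P1@Q1 runs 4, rem=6, quantum used, demote→Q2. Q0=[] Q1=[P2,P3,P4,P5] Q2=[P1]
t=19-23: P2@Q1 runs 4, rem=0, completes. Q0=[] Q1=[P3,P4,P5] Q2=[P1]
t=23-24: P3@Q1 runs 1, rem=0, completes. Q0=[] Q1=[P4,P5] Q2=[P1]
t=24-28: P4@Q1 runs 4, rem=5, quantum used, demote→Q2. Q0=[] Q1=[P5] Q2=[P1,P4]
t=28-29: P5@Q1 runs 1, rem=0, completes. Q0=[] Q1=[] Q2=[P1,P4]
t=29-35: P1@Q2 runs 6, rem=0, completes. Q0=[] Q1=[] Q2=[P4]
t=35-40: P4@Q2 runs 5, rem=0, completes. Q0=[] Q1=[] Q2=[]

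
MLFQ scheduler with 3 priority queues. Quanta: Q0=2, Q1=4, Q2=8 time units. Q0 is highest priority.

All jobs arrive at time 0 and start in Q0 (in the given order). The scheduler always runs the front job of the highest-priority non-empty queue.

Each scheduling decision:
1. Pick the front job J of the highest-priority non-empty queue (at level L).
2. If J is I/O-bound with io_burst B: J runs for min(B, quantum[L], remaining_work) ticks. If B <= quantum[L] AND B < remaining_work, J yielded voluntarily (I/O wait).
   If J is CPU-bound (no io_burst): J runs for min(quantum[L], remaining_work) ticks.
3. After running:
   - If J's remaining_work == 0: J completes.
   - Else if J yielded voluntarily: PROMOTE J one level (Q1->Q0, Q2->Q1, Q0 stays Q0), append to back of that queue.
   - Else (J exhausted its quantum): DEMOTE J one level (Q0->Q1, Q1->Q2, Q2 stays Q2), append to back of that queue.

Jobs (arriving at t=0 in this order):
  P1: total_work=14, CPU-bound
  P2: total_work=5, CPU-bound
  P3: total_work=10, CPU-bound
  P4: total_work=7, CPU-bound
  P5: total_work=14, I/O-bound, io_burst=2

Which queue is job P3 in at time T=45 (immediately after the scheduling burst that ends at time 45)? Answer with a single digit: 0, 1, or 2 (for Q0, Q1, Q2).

Answer: 2

Derivation:
t=0-2: P1@Q0 runs 2, rem=12, quantum used, demote→Q1. Q0=[P2,P3,P4,P5] Q1=[P1] Q2=[]
t=2-4: P2@Q0 runs 2, rem=3, quantum used, demote→Q1. Q0=[P3,P4,P5] Q1=[P1,P2] Q2=[]
t=4-6: P3@Q0 runs 2, rem=8, quantum used, demote→Q1. Q0=[P4,P5] Q1=[P1,P2,P3] Q2=[]
t=6-8: P4@Q0 runs 2, rem=5, quantum used, demote→Q1. Q0=[P5] Q1=[P1,P2,P3,P4] Q2=[]
t=8-10: P5@Q0 runs 2, rem=12, I/O yield, promote→Q0. Q0=[P5] Q1=[P1,P2,P3,P4] Q2=[]
t=10-12: P5@Q0 runs 2, rem=10, I/O yield, promote→Q0. Q0=[P5] Q1=[P1,P2,P3,P4] Q2=[]
t=12-14: P5@Q0 runs 2, rem=8, I/O yield, promote→Q0. Q0=[P5] Q1=[P1,P2,P3,P4] Q2=[]
t=14-16: P5@Q0 runs 2, rem=6, I/O yield, promote→Q0. Q0=[P5] Q1=[P1,P2,P3,P4] Q2=[]
t=16-18: P5@Q0 runs 2, rem=4, I/O yield, promote→Q0. Q0=[P5] Q1=[P1,P2,P3,P4] Q2=[]
t=18-20: P5@Q0 runs 2, rem=2, I/O yield, promote→Q0. Q0=[P5] Q1=[P1,P2,P3,P4] Q2=[]
t=20-22: P5@Q0 runs 2, rem=0, completes. Q0=[] Q1=[P1,P2,P3,P4] Q2=[]
t=22-26: P1@Q1 runs 4, rem=8, quantum used, demote→Q2. Q0=[] Q1=[P2,P3,P4] Q2=[P1]
t=26-29: P2@Q1 runs 3, rem=0, completes. Q0=[] Q1=[P3,P4] Q2=[P1]
t=29-33: P3@Q1 runs 4, rem=4, quantum used, demote→Q2. Q0=[] Q1=[P4] Q2=[P1,P3]
t=33-37: P4@Q1 runs 4, rem=1, quantum used, demote→Q2. Q0=[] Q1=[] Q2=[P1,P3,P4]
t=37-45: P1@Q2 runs 8, rem=0, completes. Q0=[] Q1=[] Q2=[P3,P4]
t=45-49: P3@Q2 runs 4, rem=0, completes. Q0=[] Q1=[] Q2=[P4]
t=49-50: P4@Q2 runs 1, rem=0, completes. Q0=[] Q1=[] Q2=[]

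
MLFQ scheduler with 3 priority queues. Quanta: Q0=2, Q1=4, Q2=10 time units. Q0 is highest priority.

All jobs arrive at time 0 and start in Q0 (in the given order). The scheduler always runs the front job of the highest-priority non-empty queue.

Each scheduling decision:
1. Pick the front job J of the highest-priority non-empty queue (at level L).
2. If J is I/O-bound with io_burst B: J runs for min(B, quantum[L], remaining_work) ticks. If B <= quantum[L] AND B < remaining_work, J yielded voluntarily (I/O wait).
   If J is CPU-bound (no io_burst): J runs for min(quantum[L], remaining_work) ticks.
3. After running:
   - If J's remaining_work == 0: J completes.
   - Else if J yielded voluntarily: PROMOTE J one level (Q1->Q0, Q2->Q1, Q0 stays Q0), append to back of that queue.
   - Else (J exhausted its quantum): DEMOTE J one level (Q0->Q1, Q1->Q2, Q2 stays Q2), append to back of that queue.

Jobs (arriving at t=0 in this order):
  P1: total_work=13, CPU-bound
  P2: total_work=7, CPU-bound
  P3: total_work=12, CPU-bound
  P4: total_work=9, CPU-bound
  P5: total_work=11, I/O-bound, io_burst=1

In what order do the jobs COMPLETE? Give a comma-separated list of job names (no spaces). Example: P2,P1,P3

t=0-2: P1@Q0 runs 2, rem=11, quantum used, demote→Q1. Q0=[P2,P3,P4,P5] Q1=[P1] Q2=[]
t=2-4: P2@Q0 runs 2, rem=5, quantum used, demote→Q1. Q0=[P3,P4,P5] Q1=[P1,P2] Q2=[]
t=4-6: P3@Q0 runs 2, rem=10, quantum used, demote→Q1. Q0=[P4,P5] Q1=[P1,P2,P3] Q2=[]
t=6-8: P4@Q0 runs 2, rem=7, quantum used, demote→Q1. Q0=[P5] Q1=[P1,P2,P3,P4] Q2=[]
t=8-9: P5@Q0 runs 1, rem=10, I/O yield, promote→Q0. Q0=[P5] Q1=[P1,P2,P3,P4] Q2=[]
t=9-10: P5@Q0 runs 1, rem=9, I/O yield, promote→Q0. Q0=[P5] Q1=[P1,P2,P3,P4] Q2=[]
t=10-11: P5@Q0 runs 1, rem=8, I/O yield, promote→Q0. Q0=[P5] Q1=[P1,P2,P3,P4] Q2=[]
t=11-12: P5@Q0 runs 1, rem=7, I/O yield, promote→Q0. Q0=[P5] Q1=[P1,P2,P3,P4] Q2=[]
t=12-13: P5@Q0 runs 1, rem=6, I/O yield, promote→Q0. Q0=[P5] Q1=[P1,P2,P3,P4] Q2=[]
t=13-14: P5@Q0 runs 1, rem=5, I/O yield, promote→Q0. Q0=[P5] Q1=[P1,P2,P3,P4] Q2=[]
t=14-15: P5@Q0 runs 1, rem=4, I/O yield, promote→Q0. Q0=[P5] Q1=[P1,P2,P3,P4] Q2=[]
t=15-16: P5@Q0 runs 1, rem=3, I/O yield, promote→Q0. Q0=[P5] Q1=[P1,P2,P3,P4] Q2=[]
t=16-17: P5@Q0 runs 1, rem=2, I/O yield, promote→Q0. Q0=[P5] Q1=[P1,P2,P3,P4] Q2=[]
t=17-18: P5@Q0 runs 1, rem=1, I/O yield, promote→Q0. Q0=[P5] Q1=[P1,P2,P3,P4] Q2=[]
t=18-19: P5@Q0 runs 1, rem=0, completes. Q0=[] Q1=[P1,P2,P3,P4] Q2=[]
t=19-23: P1@Q1 runs 4, rem=7, quantum used, demote→Q2. Q0=[] Q1=[P2,P3,P4] Q2=[P1]
t=23-27: P2@Q1 runs 4, rem=1, quantum used, demote→Q2. Q0=[] Q1=[P3,P4] Q2=[P1,P2]
t=27-31: P3@Q1 runs 4, rem=6, quantum used, demote→Q2. Q0=[] Q1=[P4] Q2=[P1,P2,P3]
t=31-35: P4@Q1 runs 4, rem=3, quantum used, demote→Q2. Q0=[] Q1=[] Q2=[P1,P2,P3,P4]
t=35-42: P1@Q2 runs 7, rem=0, completes. Q0=[] Q1=[] Q2=[P2,P3,P4]
t=42-43: P2@Q2 runs 1, rem=0, completes. Q0=[] Q1=[] Q2=[P3,P4]
t=43-49: P3@Q2 runs 6, rem=0, completes. Q0=[] Q1=[] Q2=[P4]
t=49-52: P4@Q2 runs 3, rem=0, completes. Q0=[] Q1=[] Q2=[]

Answer: P5,P1,P2,P3,P4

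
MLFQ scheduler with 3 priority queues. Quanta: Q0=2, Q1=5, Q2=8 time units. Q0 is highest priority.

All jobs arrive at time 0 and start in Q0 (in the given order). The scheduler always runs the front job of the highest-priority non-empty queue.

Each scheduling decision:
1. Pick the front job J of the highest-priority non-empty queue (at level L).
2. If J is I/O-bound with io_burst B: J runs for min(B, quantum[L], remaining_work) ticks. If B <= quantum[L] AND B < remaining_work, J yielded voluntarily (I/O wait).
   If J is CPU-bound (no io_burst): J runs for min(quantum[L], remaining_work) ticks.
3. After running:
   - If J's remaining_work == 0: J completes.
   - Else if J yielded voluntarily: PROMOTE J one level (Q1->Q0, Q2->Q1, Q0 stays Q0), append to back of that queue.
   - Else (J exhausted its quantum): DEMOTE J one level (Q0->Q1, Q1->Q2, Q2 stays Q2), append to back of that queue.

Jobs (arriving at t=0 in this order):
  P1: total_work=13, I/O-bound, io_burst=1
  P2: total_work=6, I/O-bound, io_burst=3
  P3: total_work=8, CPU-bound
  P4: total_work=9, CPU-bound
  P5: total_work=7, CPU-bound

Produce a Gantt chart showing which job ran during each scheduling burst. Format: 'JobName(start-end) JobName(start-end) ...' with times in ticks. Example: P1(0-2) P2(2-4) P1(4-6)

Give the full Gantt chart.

Answer: P1(0-1) P2(1-3) P3(3-5) P4(5-7) P5(7-9) P1(9-10) P1(10-11) P1(11-12) P1(12-13) P1(13-14) P1(14-15) P1(15-16) P1(16-17) P1(17-18) P1(18-19) P1(19-20) P1(20-21) P2(21-24) P2(24-25) P3(25-30) P4(30-35) P5(35-40) P3(40-41) P4(41-43)

Derivation:
t=0-1: P1@Q0 runs 1, rem=12, I/O yield, promote→Q0. Q0=[P2,P3,P4,P5,P1] Q1=[] Q2=[]
t=1-3: P2@Q0 runs 2, rem=4, quantum used, demote→Q1. Q0=[P3,P4,P5,P1] Q1=[P2] Q2=[]
t=3-5: P3@Q0 runs 2, rem=6, quantum used, demote→Q1. Q0=[P4,P5,P1] Q1=[P2,P3] Q2=[]
t=5-7: P4@Q0 runs 2, rem=7, quantum used, demote→Q1. Q0=[P5,P1] Q1=[P2,P3,P4] Q2=[]
t=7-9: P5@Q0 runs 2, rem=5, quantum used, demote→Q1. Q0=[P1] Q1=[P2,P3,P4,P5] Q2=[]
t=9-10: P1@Q0 runs 1, rem=11, I/O yield, promote→Q0. Q0=[P1] Q1=[P2,P3,P4,P5] Q2=[]
t=10-11: P1@Q0 runs 1, rem=10, I/O yield, promote→Q0. Q0=[P1] Q1=[P2,P3,P4,P5] Q2=[]
t=11-12: P1@Q0 runs 1, rem=9, I/O yield, promote→Q0. Q0=[P1] Q1=[P2,P3,P4,P5] Q2=[]
t=12-13: P1@Q0 runs 1, rem=8, I/O yield, promote→Q0. Q0=[P1] Q1=[P2,P3,P4,P5] Q2=[]
t=13-14: P1@Q0 runs 1, rem=7, I/O yield, promote→Q0. Q0=[P1] Q1=[P2,P3,P4,P5] Q2=[]
t=14-15: P1@Q0 runs 1, rem=6, I/O yield, promote→Q0. Q0=[P1] Q1=[P2,P3,P4,P5] Q2=[]
t=15-16: P1@Q0 runs 1, rem=5, I/O yield, promote→Q0. Q0=[P1] Q1=[P2,P3,P4,P5] Q2=[]
t=16-17: P1@Q0 runs 1, rem=4, I/O yield, promote→Q0. Q0=[P1] Q1=[P2,P3,P4,P5] Q2=[]
t=17-18: P1@Q0 runs 1, rem=3, I/O yield, promote→Q0. Q0=[P1] Q1=[P2,P3,P4,P5] Q2=[]
t=18-19: P1@Q0 runs 1, rem=2, I/O yield, promote→Q0. Q0=[P1] Q1=[P2,P3,P4,P5] Q2=[]
t=19-20: P1@Q0 runs 1, rem=1, I/O yield, promote→Q0. Q0=[P1] Q1=[P2,P3,P4,P5] Q2=[]
t=20-21: P1@Q0 runs 1, rem=0, completes. Q0=[] Q1=[P2,P3,P4,P5] Q2=[]
t=21-24: P2@Q1 runs 3, rem=1, I/O yield, promote→Q0. Q0=[P2] Q1=[P3,P4,P5] Q2=[]
t=24-25: P2@Q0 runs 1, rem=0, completes. Q0=[] Q1=[P3,P4,P5] Q2=[]
t=25-30: P3@Q1 runs 5, rem=1, quantum used, demote→Q2. Q0=[] Q1=[P4,P5] Q2=[P3]
t=30-35: P4@Q1 runs 5, rem=2, quantum used, demote→Q2. Q0=[] Q1=[P5] Q2=[P3,P4]
t=35-40: P5@Q1 runs 5, rem=0, completes. Q0=[] Q1=[] Q2=[P3,P4]
t=40-41: P3@Q2 runs 1, rem=0, completes. Q0=[] Q1=[] Q2=[P4]
t=41-43: P4@Q2 runs 2, rem=0, completes. Q0=[] Q1=[] Q2=[]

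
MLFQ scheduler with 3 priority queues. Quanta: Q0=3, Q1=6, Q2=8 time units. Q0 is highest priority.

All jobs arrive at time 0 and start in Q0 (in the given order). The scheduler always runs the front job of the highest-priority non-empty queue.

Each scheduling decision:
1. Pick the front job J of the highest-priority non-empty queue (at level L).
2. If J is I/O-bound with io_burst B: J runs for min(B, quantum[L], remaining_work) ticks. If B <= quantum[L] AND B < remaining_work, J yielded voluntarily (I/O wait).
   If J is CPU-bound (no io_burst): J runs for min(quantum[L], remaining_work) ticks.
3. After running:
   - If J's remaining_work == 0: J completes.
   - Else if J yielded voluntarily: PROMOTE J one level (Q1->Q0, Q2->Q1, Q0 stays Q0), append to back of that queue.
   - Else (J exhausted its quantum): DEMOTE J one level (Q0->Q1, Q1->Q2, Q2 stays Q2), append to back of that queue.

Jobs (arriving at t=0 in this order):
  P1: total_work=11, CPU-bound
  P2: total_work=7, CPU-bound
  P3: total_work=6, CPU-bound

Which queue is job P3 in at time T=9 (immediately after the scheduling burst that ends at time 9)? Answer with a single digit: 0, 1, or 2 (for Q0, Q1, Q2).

Answer: 1

Derivation:
t=0-3: P1@Q0 runs 3, rem=8, quantum used, demote→Q1. Q0=[P2,P3] Q1=[P1] Q2=[]
t=3-6: P2@Q0 runs 3, rem=4, quantum used, demote→Q1. Q0=[P3] Q1=[P1,P2] Q2=[]
t=6-9: P3@Q0 runs 3, rem=3, quantum used, demote→Q1. Q0=[] Q1=[P1,P2,P3] Q2=[]
t=9-15: P1@Q1 runs 6, rem=2, quantum used, demote→Q2. Q0=[] Q1=[P2,P3] Q2=[P1]
t=15-19: P2@Q1 runs 4, rem=0, completes. Q0=[] Q1=[P3] Q2=[P1]
t=19-22: P3@Q1 runs 3, rem=0, completes. Q0=[] Q1=[] Q2=[P1]
t=22-24: P1@Q2 runs 2, rem=0, completes. Q0=[] Q1=[] Q2=[]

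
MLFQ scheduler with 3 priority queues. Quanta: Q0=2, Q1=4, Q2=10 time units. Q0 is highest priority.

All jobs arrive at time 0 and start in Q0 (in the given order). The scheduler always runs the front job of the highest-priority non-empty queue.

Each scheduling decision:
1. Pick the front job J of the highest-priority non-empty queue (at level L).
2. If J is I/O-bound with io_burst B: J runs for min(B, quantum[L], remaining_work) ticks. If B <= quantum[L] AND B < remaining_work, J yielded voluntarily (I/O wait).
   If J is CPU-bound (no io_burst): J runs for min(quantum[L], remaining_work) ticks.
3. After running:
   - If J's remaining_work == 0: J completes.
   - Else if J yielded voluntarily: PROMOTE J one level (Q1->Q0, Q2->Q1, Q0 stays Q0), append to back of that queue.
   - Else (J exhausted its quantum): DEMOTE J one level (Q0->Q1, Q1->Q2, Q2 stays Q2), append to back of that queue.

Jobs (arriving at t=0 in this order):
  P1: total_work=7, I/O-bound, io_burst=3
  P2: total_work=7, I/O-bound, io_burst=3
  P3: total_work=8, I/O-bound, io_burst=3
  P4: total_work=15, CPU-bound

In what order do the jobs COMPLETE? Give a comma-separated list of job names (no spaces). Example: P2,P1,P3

Answer: P1,P2,P3,P4

Derivation:
t=0-2: P1@Q0 runs 2, rem=5, quantum used, demote→Q1. Q0=[P2,P3,P4] Q1=[P1] Q2=[]
t=2-4: P2@Q0 runs 2, rem=5, quantum used, demote→Q1. Q0=[P3,P4] Q1=[P1,P2] Q2=[]
t=4-6: P3@Q0 runs 2, rem=6, quantum used, demote→Q1. Q0=[P4] Q1=[P1,P2,P3] Q2=[]
t=6-8: P4@Q0 runs 2, rem=13, quantum used, demote→Q1. Q0=[] Q1=[P1,P2,P3,P4] Q2=[]
t=8-11: P1@Q1 runs 3, rem=2, I/O yield, promote→Q0. Q0=[P1] Q1=[P2,P3,P4] Q2=[]
t=11-13: P1@Q0 runs 2, rem=0, completes. Q0=[] Q1=[P2,P3,P4] Q2=[]
t=13-16: P2@Q1 runs 3, rem=2, I/O yield, promote→Q0. Q0=[P2] Q1=[P3,P4] Q2=[]
t=16-18: P2@Q0 runs 2, rem=0, completes. Q0=[] Q1=[P3,P4] Q2=[]
t=18-21: P3@Q1 runs 3, rem=3, I/O yield, promote→Q0. Q0=[P3] Q1=[P4] Q2=[]
t=21-23: P3@Q0 runs 2, rem=1, quantum used, demote→Q1. Q0=[] Q1=[P4,P3] Q2=[]
t=23-27: P4@Q1 runs 4, rem=9, quantum used, demote→Q2. Q0=[] Q1=[P3] Q2=[P4]
t=27-28: P3@Q1 runs 1, rem=0, completes. Q0=[] Q1=[] Q2=[P4]
t=28-37: P4@Q2 runs 9, rem=0, completes. Q0=[] Q1=[] Q2=[]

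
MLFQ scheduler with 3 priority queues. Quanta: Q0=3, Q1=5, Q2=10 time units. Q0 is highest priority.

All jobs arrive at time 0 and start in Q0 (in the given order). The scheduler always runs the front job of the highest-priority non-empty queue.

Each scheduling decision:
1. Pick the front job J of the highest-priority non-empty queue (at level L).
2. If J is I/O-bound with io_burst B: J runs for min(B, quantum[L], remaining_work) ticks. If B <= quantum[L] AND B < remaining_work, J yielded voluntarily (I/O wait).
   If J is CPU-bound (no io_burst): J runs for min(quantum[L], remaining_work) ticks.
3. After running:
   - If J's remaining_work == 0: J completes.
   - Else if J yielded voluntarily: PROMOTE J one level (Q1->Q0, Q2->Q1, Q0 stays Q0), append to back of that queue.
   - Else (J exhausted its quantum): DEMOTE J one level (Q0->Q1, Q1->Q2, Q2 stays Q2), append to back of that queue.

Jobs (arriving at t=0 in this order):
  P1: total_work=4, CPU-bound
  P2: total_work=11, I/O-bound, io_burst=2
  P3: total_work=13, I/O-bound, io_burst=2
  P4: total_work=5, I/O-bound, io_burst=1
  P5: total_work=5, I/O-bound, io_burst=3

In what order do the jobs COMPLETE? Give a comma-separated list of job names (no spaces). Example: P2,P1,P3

Answer: P5,P4,P2,P3,P1

Derivation:
t=0-3: P1@Q0 runs 3, rem=1, quantum used, demote→Q1. Q0=[P2,P3,P4,P5] Q1=[P1] Q2=[]
t=3-5: P2@Q0 runs 2, rem=9, I/O yield, promote→Q0. Q0=[P3,P4,P5,P2] Q1=[P1] Q2=[]
t=5-7: P3@Q0 runs 2, rem=11, I/O yield, promote→Q0. Q0=[P4,P5,P2,P3] Q1=[P1] Q2=[]
t=7-8: P4@Q0 runs 1, rem=4, I/O yield, promote→Q0. Q0=[P5,P2,P3,P4] Q1=[P1] Q2=[]
t=8-11: P5@Q0 runs 3, rem=2, I/O yield, promote→Q0. Q0=[P2,P3,P4,P5] Q1=[P1] Q2=[]
t=11-13: P2@Q0 runs 2, rem=7, I/O yield, promote→Q0. Q0=[P3,P4,P5,P2] Q1=[P1] Q2=[]
t=13-15: P3@Q0 runs 2, rem=9, I/O yield, promote→Q0. Q0=[P4,P5,P2,P3] Q1=[P1] Q2=[]
t=15-16: P4@Q0 runs 1, rem=3, I/O yield, promote→Q0. Q0=[P5,P2,P3,P4] Q1=[P1] Q2=[]
t=16-18: P5@Q0 runs 2, rem=0, completes. Q0=[P2,P3,P4] Q1=[P1] Q2=[]
t=18-20: P2@Q0 runs 2, rem=5, I/O yield, promote→Q0. Q0=[P3,P4,P2] Q1=[P1] Q2=[]
t=20-22: P3@Q0 runs 2, rem=7, I/O yield, promote→Q0. Q0=[P4,P2,P3] Q1=[P1] Q2=[]
t=22-23: P4@Q0 runs 1, rem=2, I/O yield, promote→Q0. Q0=[P2,P3,P4] Q1=[P1] Q2=[]
t=23-25: P2@Q0 runs 2, rem=3, I/O yield, promote→Q0. Q0=[P3,P4,P2] Q1=[P1] Q2=[]
t=25-27: P3@Q0 runs 2, rem=5, I/O yield, promote→Q0. Q0=[P4,P2,P3] Q1=[P1] Q2=[]
t=27-28: P4@Q0 runs 1, rem=1, I/O yield, promote→Q0. Q0=[P2,P3,P4] Q1=[P1] Q2=[]
t=28-30: P2@Q0 runs 2, rem=1, I/O yield, promote→Q0. Q0=[P3,P4,P2] Q1=[P1] Q2=[]
t=30-32: P3@Q0 runs 2, rem=3, I/O yield, promote→Q0. Q0=[P4,P2,P3] Q1=[P1] Q2=[]
t=32-33: P4@Q0 runs 1, rem=0, completes. Q0=[P2,P3] Q1=[P1] Q2=[]
t=33-34: P2@Q0 runs 1, rem=0, completes. Q0=[P3] Q1=[P1] Q2=[]
t=34-36: P3@Q0 runs 2, rem=1, I/O yield, promote→Q0. Q0=[P3] Q1=[P1] Q2=[]
t=36-37: P3@Q0 runs 1, rem=0, completes. Q0=[] Q1=[P1] Q2=[]
t=37-38: P1@Q1 runs 1, rem=0, completes. Q0=[] Q1=[] Q2=[]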